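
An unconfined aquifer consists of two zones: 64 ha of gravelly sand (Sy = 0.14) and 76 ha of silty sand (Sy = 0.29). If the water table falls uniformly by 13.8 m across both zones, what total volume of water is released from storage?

A₁ = 64 ha = 6.4 × 10^5 m²; A₂ = 76 ha = 7.6 × 10^5 m²
ΔV₁ = 0.14 × 6.4 × 10^5 × 13.8 = 1.236 × 10^6 m³
ΔV₂ = 0.29 × 7.6 × 10^5 × 13.8 = 3.042 × 10^6 m³
ΔV = ΔV₁ + ΔV₂ = 4.278 × 10^6 m³

ΔV ≈ 4.28 × 10^6 m³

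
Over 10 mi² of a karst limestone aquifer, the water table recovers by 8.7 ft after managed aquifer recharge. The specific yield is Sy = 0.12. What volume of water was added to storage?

ΔV ≈ 8.24 × 10^6 m³

A = 10 mi² = 2.59 × 10^7 m²
Δh = 8.7 ft = 2.652 m
ΔV = Sy × A × Δh = 0.12 × 2.59 × 10^7 m² × 2.652 m = 8.242 × 10^6 m³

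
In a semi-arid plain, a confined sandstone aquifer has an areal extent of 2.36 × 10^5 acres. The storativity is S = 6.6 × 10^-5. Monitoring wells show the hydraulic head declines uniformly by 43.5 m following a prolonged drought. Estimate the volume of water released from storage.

A = 2.36 × 10^5 acres = 9.551 × 10^8 m²
ΔV = S × A × Δh = 6.6 × 10^-5 × 9.551 × 10^8 m² × 43.5 m = 2.742 × 10^6 m³

ΔV ≈ 2.74 × 10^6 m³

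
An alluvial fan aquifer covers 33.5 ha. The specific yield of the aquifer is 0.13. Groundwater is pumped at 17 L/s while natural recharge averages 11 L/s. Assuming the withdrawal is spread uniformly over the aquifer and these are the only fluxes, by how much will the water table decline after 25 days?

Δh ≈ 0.298 m

A = 33.5 ha = 3.35 × 10^5 m²
Net abstraction = 17 − 11 = 6 L/s
Q_net = 6 L/s = 518.4 m³/d
ΔV = Q × t = 518.4 m³/d × 25 d = 12960 m³
Δh = ΔV / (Sy × A) = 12960 / (0.13 × 3.35 × 10^5) = 0.2976 m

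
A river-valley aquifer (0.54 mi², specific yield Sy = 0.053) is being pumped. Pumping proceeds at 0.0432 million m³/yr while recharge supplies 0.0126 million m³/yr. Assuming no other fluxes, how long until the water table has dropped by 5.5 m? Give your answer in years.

A = 0.54 mi² = 1.399 × 10^6 m²
ΔV = Sy × A × Δh = 0.053 × 1.399 × 10^6 × 5.5 = 4.077 × 10^5 m³
Net withdrawal = 0.0432 − 0.0126 = 0.0306 million m³/yr = 83.84 m³/d
t = ΔV / Q = 4.077 × 10^5 m³ / 83.84 m³/d = 4863 d
t = 4863 d ≈ 13.32 years

t ≈ 13.3 years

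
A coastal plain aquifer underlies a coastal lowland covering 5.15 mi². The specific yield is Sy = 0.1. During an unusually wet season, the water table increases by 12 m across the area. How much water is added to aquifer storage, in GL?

ΔV ≈ 16 GL

A = 5.15 mi² = 1.334 × 10^7 m²
ΔV = Sy × A × Δh = 0.1 × 1.334 × 10^7 m² × 12 m = 1.601 × 10^7 m³
ΔV = 1.601 × 10^7 m³ = 16.01 GL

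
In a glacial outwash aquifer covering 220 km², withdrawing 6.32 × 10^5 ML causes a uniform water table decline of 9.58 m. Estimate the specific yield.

A = 220 km² = 2.2 × 10^8 m²
ΔV = 6.32 × 10^5 ML = 6.32 × 10^8 m³
Sy = ΔV / (A × Δh) = 6.32 × 10^8 m³ / (2.2 × 10^8 m² × 9.58 m) = 0.2999

Sy ≈ 0.3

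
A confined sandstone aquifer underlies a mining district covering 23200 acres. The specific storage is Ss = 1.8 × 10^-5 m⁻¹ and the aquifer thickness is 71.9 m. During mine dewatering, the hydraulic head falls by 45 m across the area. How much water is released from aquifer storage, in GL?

ΔV ≈ 5.47 GL

S = Ss × b = 1.8 × 10^-5 m⁻¹ × 71.9 m = 1.294 × 10^-3
A = 23200 acres = 9.389 × 10^7 m²
ΔV = S × A × Δh = 0.001294 × 9.389 × 10^7 m² × 45 m = 5.468 × 10^6 m³
ΔV = 5.468 × 10^6 m³ = 5.468 GL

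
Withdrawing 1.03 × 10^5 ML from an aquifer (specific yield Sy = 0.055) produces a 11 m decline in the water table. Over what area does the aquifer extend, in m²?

A ≈ 1.7 × 10^8 m²

ΔV = 1.03 × 10^5 ML = 1.03 × 10^8 m³
A = ΔV / (Sy × Δh) = 1.03 × 10^8 / (0.055 × 11) = 1.702 × 10^8 m²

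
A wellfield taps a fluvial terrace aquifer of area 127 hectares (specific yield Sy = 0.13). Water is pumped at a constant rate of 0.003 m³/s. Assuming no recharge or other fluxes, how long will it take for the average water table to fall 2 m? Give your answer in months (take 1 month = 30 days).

t ≈ 42.5 months

A = 127 hectares = 1.27 × 10^6 m²
ΔV = Sy × A × Δh = 0.13 × 1.27 × 10^6 × 2 = 3.302 × 10^5 m³
Q = 0.003 m³/s = 259.2 m³/d
t = ΔV / Q = 3.302 × 10^5 m³ / 259.2 m³/d = 1274 d
t = 1274 d ≈ 42.46 months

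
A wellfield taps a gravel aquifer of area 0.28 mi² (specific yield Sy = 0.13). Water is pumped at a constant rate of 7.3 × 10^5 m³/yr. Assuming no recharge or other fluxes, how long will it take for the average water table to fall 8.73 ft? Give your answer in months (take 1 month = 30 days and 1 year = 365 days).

t ≈ 4.18 months

A = 0.28 mi² = 7.252 × 10^5 m²
Δh = 8.73 ft = 2.661 m
ΔV = Sy × A × Δh = 0.13 × 7.252 × 10^5 × 2.661 = 2.509 × 10^5 m³
Q = 7.3 × 10^5 m³/yr = 2000 m³/d
t = ΔV / Q = 2.509 × 10^5 m³ / 2000 m³/d = 125.4 d
t = 125.4 d ≈ 4.181 months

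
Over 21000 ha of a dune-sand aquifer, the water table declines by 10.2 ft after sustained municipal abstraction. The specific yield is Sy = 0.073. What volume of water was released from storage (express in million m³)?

A = 21000 ha = 2.1 × 10^8 m²
Δh = 10.2 ft = 3.109 m
ΔV = Sy × A × Δh = 0.073 × 2.1 × 10^8 m² × 3.109 m = 4.766 × 10^7 m³
ΔV = 4.766 × 10^7 m³ = 47.66 million m³

ΔV ≈ 47.7 million m³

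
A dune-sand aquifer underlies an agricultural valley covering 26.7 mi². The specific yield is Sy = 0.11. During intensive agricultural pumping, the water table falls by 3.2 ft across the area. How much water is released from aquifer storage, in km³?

A = 26.7 mi² = 6.915 × 10^7 m²
Δh = 3.2 ft = 0.9754 m
ΔV = Sy × A × Δh = 0.11 × 6.915 × 10^7 m² × 0.9754 m = 7.419 × 10^6 m³
ΔV = 7.419 × 10^6 m³ = 0.007419 km³

ΔV ≈ 0.00742 km³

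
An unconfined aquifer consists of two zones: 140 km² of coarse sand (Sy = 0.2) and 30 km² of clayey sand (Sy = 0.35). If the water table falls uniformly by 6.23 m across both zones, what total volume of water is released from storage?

A₁ = 140 km² = 1.4 × 10^8 m²; A₂ = 30 km² = 3 × 10^7 m²
ΔV₁ = 0.2 × 1.4 × 10^8 × 6.23 = 1.744 × 10^8 m³
ΔV₂ = 0.35 × 3 × 10^7 × 6.23 = 6.542 × 10^7 m³
ΔV = ΔV₁ + ΔV₂ = 2.399 × 10^8 m³

ΔV ≈ 2.4 × 10^8 m³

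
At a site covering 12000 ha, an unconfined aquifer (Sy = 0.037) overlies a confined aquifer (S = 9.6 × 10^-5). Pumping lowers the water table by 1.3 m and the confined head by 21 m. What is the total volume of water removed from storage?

A = 12000 ha = 1.2 × 10^8 m²
Unconfined: ΔV_u = Sy × A × Δh_u = 0.037 × 1.2 × 10^8 × 1.3 = 5.772 × 10^6 m³
Confined: ΔV_c = S × A × Δh_c = 9.6 × 10^-5 × 1.2 × 10^8 × 21 = 2.419 × 10^5 m³
Total ΔV = 5.772 × 10^6 + 2.419 × 10^5 = 6.014 × 10^6 m³

ΔV ≈ 6.01 × 10^6 m³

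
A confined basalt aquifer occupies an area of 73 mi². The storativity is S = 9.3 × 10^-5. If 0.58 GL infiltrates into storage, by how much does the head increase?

A = 73 mi² = 1.891 × 10^8 m²
ΔV = 0.58 GL = 5.8 × 10^5 m³
Δh = ΔV / (S × A) = 5.8 × 10^5 m³ / (9.3 × 10^-5 × 1.891 × 10^8 m²) = 32.99 m

Δh ≈ 33 m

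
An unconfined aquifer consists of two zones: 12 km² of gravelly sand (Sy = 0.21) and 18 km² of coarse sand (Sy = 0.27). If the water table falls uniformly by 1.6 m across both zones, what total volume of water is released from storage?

A₁ = 12 km² = 1.2 × 10^7 m²; A₂ = 18 km² = 1.8 × 10^7 m²
ΔV₁ = 0.21 × 1.2 × 10^7 × 1.6 = 4.032 × 10^6 m³
ΔV₂ = 0.27 × 1.8 × 10^7 × 1.6 = 7.776 × 10^6 m³
ΔV = ΔV₁ + ΔV₂ = 1.181 × 10^7 m³

ΔV ≈ 1.18 × 10^7 m³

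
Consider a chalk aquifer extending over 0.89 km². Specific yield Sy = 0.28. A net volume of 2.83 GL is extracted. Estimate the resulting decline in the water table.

A = 0.89 km² = 8.9 × 10^5 m²
ΔV = 2.83 GL = 2.83 × 10^6 m³
Δh = ΔV / (Sy × A) = 2.83 × 10^6 m³ / (0.28 × 8.9 × 10^5 m²) = 11.36 m

Δh ≈ 11.4 m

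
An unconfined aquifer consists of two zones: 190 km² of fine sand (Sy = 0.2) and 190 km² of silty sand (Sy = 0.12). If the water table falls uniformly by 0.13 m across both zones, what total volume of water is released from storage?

ΔV ≈ 7.9 × 10^6 m³

A₁ = 190 km² = 1.9 × 10^8 m²; A₂ = 190 km² = 1.9 × 10^8 m²
ΔV₁ = 0.2 × 1.9 × 10^8 × 0.13 = 4.94 × 10^6 m³
ΔV₂ = 0.12 × 1.9 × 10^8 × 0.13 = 2.964 × 10^6 m³
ΔV = ΔV₁ + ΔV₂ = 7.904 × 10^6 m³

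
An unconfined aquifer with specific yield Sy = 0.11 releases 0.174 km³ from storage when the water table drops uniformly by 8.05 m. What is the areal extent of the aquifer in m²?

A ≈ 1.96 × 10^8 m²

ΔV = 0.174 km³ = 1.74 × 10^8 m³
A = ΔV / (Sy × Δh) = 1.74 × 10^8 / (0.11 × 8.05) = 1.965 × 10^8 m²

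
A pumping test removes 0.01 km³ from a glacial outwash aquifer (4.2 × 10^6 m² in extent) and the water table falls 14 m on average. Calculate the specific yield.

ΔV = 0.01 km³ = 1 × 10^7 m³
Sy = ΔV / (A × Δh) = 1 × 10^7 m³ / (4.2 × 10^6 m² × 14 m) = 0.1701

Sy ≈ 0.17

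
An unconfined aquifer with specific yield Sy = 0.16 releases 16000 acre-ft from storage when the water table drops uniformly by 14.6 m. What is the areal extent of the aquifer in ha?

ΔV = 16000 acre-ft = 1.974 × 10^7 m³
A = ΔV / (Sy × Δh) = 1.974 × 10^7 / (0.16 × 14.6) = 8.449 × 10^6 m²
A = 8.449 × 10^6 m² = 844.9 ha

A ≈ 845 ha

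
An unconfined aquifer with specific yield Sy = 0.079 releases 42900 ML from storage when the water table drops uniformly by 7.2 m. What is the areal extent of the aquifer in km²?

A ≈ 75.4 km²

ΔV = 42900 ML = 4.29 × 10^7 m³
A = ΔV / (Sy × Δh) = 4.29 × 10^7 / (0.079 × 7.2) = 7.542 × 10^7 m²
A = 7.542 × 10^7 m² = 75.42 km²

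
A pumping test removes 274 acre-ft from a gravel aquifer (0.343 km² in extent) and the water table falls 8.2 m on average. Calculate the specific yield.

Sy ≈ 0.12

A = 0.343 km² = 3.43 × 10^5 m²
ΔV = 274 acre-ft = 3.38 × 10^5 m³
Sy = ΔV / (A × Δh) = 3.38 × 10^5 m³ / (3.43 × 10^5 m² × 8.2 m) = 0.1202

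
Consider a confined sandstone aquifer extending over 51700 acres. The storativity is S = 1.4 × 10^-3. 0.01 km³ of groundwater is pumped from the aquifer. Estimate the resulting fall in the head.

A = 51700 acres = 2.092 × 10^8 m²
ΔV = 0.01 km³ = 1 × 10^7 m³
Δh = ΔV / (S × A) = 1 × 10^7 m³ / (0.0014 × 2.092 × 10^8 m²) = 34.14 m

Δh ≈ 34.1 m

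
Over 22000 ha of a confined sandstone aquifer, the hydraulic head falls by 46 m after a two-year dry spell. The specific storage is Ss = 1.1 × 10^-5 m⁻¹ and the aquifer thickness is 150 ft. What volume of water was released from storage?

b = 150 ft = 45.72 m
S = Ss × b = 1.1 × 10^-5 m⁻¹ × 45.72 m = 5.029 × 10^-4
A = 22000 ha = 2.2 × 10^8 m²
ΔV = S × A × Δh = 5.029 × 10^-4 × 2.2 × 10^8 m² × 46 m = 5.09 × 10^6 m³

ΔV ≈ 5.09 × 10^6 m³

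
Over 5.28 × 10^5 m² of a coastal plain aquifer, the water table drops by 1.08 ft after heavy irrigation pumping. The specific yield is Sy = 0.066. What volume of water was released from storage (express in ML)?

ΔV ≈ 11.5 ML

Δh = 1.08 ft = 0.3292 m
ΔV = Sy × A × Δh = 0.066 × 5.28 × 10^5 m² × 0.3292 m = 11470 m³
ΔV = 11470 m³ = 11.47 ML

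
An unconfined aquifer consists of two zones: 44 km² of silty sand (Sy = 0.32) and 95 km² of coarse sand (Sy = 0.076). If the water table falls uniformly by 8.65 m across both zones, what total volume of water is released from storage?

ΔV ≈ 1.84 × 10^8 m³

A₁ = 44 km² = 4.4 × 10^7 m²; A₂ = 95 km² = 9.5 × 10^7 m²
ΔV₁ = 0.32 × 4.4 × 10^7 × 8.65 = 1.218 × 10^8 m³
ΔV₂ = 0.076 × 9.5 × 10^7 × 8.65 = 6.245 × 10^7 m³
ΔV = ΔV₁ + ΔV₂ = 1.842 × 10^8 m³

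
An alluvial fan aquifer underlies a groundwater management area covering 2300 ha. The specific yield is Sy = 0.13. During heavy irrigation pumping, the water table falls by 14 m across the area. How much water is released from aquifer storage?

ΔV ≈ 4.19 × 10^7 m³

A = 2300 ha = 2.3 × 10^7 m²
ΔV = Sy × A × Δh = 0.13 × 2.3 × 10^7 m² × 14 m = 4.186 × 10^7 m³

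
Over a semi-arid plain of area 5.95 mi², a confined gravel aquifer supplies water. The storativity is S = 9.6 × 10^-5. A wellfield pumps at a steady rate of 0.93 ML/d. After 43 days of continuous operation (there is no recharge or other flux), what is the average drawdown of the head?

A = 5.95 mi² = 1.541 × 10^7 m²
Q = 0.93 ML/d = 930 m³/d
ΔV = Q × t = 930 m³/d × 43 d = 39990 m³
Δh = ΔV / (S × A) = 39990 / (9.6 × 10^-5 × 1.541 × 10^7) = 27.03 m

Δh ≈ 27 m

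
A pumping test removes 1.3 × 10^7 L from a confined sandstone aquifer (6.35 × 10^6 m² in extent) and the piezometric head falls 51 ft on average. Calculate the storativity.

Δh = 51 ft = 15.54 m
ΔV = 1.3 × 10^7 L = 13000 m³
S = ΔV / (A × Δh) = 13000 m³ / (6.35 × 10^6 m² × 15.54 m) = 1.317 × 10^-4

S ≈ 1.3 × 10^-4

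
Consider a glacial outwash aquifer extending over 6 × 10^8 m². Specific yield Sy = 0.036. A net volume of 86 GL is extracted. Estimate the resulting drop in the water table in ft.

Δh ≈ 13.1 ft

ΔV = 86 GL = 8.6 × 10^7 m³
Δh = ΔV / (Sy × A) = 8.6 × 10^7 m³ / (0.036 × 6 × 10^8 m²) = 3.981 m
Δh = 3.981 m = 13.06 ft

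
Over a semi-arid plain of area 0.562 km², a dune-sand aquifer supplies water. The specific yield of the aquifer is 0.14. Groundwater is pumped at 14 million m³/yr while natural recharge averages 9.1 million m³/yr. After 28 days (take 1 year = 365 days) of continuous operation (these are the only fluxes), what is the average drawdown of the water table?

A = 0.562 km² = 5.62 × 10^5 m²
Net abstraction = 14 − 9.1 = 4.9 million m³/yr
Q_net = 4.9 million m³/yr = 13420 m³/d
ΔV = Q × t = 13420 m³/d × 28 d = 3.759 × 10^5 m³
Δh = ΔV / (Sy × A) = 3.759 × 10^5 / (0.14 × 5.62 × 10^5) = 4.777 m

Δh ≈ 4.78 m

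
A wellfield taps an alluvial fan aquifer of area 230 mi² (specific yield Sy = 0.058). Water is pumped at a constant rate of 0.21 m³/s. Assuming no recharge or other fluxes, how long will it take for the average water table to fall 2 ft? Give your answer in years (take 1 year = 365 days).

t ≈ 3.18 years

A = 230 mi² = 5.957 × 10^8 m²
Δh = 2 ft = 0.6096 m
ΔV = Sy × A × Δh = 0.058 × 5.957 × 10^8 × 0.6096 = 2.106 × 10^7 m³
Q = 0.21 m³/s = 18140 m³/d
t = ΔV / Q = 2.106 × 10^7 m³ / 18140 m³/d = 1161 d
t = 1161 d ≈ 3.18 years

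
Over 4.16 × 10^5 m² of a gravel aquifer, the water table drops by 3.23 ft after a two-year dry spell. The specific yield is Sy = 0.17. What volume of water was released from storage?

Δh = 3.23 ft = 0.9845 m
ΔV = Sy × A × Δh = 0.17 × 4.16 × 10^5 m² × 0.9845 m = 69620 m³

ΔV ≈ 69600 m³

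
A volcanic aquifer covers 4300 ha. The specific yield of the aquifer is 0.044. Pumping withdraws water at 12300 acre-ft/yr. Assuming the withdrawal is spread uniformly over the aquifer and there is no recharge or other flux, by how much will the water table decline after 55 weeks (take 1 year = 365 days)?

A = 4300 ha = 4.3 × 10^7 m²
Q = 12300 acre-ft/yr = 41570 m³/d
t = 55 weeks = 385 d
ΔV = Q × t = 41570 m³/d × 385 d = 1.6 × 10^7 m³
Δh = ΔV / (Sy × A) = 1.6 × 10^7 / (0.044 × 4.3 × 10^7) = 8.458 m

Δh ≈ 8.46 m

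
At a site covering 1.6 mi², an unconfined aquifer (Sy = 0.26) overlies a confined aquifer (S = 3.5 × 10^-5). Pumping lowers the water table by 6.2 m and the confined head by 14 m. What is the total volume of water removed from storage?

ΔV ≈ 6.68 × 10^6 m³

A = 1.6 mi² = 4.144 × 10^6 m²
Unconfined: ΔV_u = Sy × A × Δh_u = 0.26 × 4.144 × 10^6 × 6.2 = 6.68 × 10^6 m³
Confined: ΔV_c = S × A × Δh_c = 3.5 × 10^-5 × 4.144 × 10^6 × 14 = 2031 m³
Total ΔV = 6.68 × 10^6 + 2031 = 6.682 × 10^6 m³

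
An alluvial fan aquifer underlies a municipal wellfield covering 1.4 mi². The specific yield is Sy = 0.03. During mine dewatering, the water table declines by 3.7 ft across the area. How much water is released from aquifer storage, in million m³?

A = 1.4 mi² = 3.626 × 10^6 m²
Δh = 3.7 ft = 1.128 m
ΔV = Sy × A × Δh = 0.03 × 3.626 × 10^6 m² × 1.128 m = 1.227 × 10^5 m³
ΔV = 1.227 × 10^5 m³ = 0.1227 million m³

ΔV ≈ 0.123 million m³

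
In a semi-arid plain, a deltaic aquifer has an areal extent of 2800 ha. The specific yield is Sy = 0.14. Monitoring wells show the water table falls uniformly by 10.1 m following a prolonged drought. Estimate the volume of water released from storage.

A = 2800 ha = 2.8 × 10^7 m²
ΔV = Sy × A × Δh = 0.14 × 2.8 × 10^7 m² × 10.1 m = 3.959 × 10^7 m³

ΔV ≈ 3.96 × 10^7 m³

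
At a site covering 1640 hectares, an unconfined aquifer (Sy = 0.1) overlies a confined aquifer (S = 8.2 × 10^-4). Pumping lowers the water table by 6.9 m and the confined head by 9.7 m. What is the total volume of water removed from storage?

ΔV ≈ 1.14 × 10^7 m³

A = 1640 hectares = 1.64 × 10^7 m²
Unconfined: ΔV_u = Sy × A × Δh_u = 0.1 × 1.64 × 10^7 × 6.9 = 1.132 × 10^7 m³
Confined: ΔV_c = S × A × Δh_c = 8.2 × 10^-4 × 1.64 × 10^7 × 9.7 = 1.304 × 10^5 m³
Total ΔV = 1.132 × 10^7 + 1.304 × 10^5 = 1.145 × 10^7 m³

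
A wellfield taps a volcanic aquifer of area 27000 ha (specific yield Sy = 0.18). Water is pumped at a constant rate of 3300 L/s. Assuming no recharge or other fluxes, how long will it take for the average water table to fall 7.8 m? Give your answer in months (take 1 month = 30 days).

t ≈ 44.3 months

A = 27000 ha = 2.7 × 10^8 m²
ΔV = Sy × A × Δh = 0.18 × 2.7 × 10^8 × 7.8 = 3.791 × 10^8 m³
Q = 3300 L/s = 2.851 × 10^5 m³/d
t = ΔV / Q = 3.791 × 10^8 m³ / 2.851 × 10^5 m³/d = 1330 d
t = 1330 d ≈ 44.32 months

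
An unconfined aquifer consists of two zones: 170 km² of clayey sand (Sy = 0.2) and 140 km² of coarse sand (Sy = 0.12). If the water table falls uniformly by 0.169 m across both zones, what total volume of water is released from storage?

A₁ = 170 km² = 1.7 × 10^8 m²; A₂ = 140 km² = 1.4 × 10^8 m²
ΔV₁ = 0.2 × 1.7 × 10^8 × 0.169 = 5.746 × 10^6 m³
ΔV₂ = 0.12 × 1.4 × 10^8 × 0.169 = 2.839 × 10^6 m³
ΔV = ΔV₁ + ΔV₂ = 8.585 × 10^6 m³

ΔV ≈ 8.59 × 10^6 m³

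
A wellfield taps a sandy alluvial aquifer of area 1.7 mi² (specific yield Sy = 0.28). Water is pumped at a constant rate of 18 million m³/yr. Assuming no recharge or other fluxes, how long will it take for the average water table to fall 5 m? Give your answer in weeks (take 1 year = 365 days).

t ≈ 17.9 weeks

A = 1.7 mi² = 4.403 × 10^6 m²
ΔV = Sy × A × Δh = 0.28 × 4.403 × 10^6 × 5 = 6.164 × 10^6 m³
Q = 18 million m³/yr = 49320 m³/d
t = ΔV / Q = 6.164 × 10^6 m³ / 49320 m³/d = 125 d
t = 125 d ≈ 17.86 weeks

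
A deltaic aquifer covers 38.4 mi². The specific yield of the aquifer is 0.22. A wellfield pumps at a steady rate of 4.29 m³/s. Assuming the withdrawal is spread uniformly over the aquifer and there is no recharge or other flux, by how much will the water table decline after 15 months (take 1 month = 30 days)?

A = 38.4 mi² = 9.946 × 10^7 m²
Q = 4.29 m³/s = 3.707 × 10^5 m³/d
t = 15 months = 450 d
ΔV = Q × t = 3.707 × 10^5 m³/d × 450 d = 1.668 × 10^8 m³
Δh = ΔV / (Sy × A) = 1.668 × 10^8 / (0.22 × 9.946 × 10^7) = 7.623 m

Δh ≈ 7.62 m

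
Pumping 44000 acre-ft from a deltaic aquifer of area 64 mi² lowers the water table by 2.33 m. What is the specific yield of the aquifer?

A = 64 mi² = 1.658 × 10^8 m²
ΔV = 44000 acre-ft = 5.427 × 10^7 m³
Sy = ΔV / (A × Δh) = 5.427 × 10^7 m³ / (1.658 × 10^8 m² × 2.33 m) = 0.1405

Sy ≈ 0.14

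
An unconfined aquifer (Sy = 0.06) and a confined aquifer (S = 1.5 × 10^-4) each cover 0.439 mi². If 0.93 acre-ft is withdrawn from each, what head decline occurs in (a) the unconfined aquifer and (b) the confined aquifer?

A = 0.439 mi² = 1.137 × 10^6 m²
ΔV = 0.93 acre-ft = 1147 m³
Unconfined: Δh_u = ΔV/(Sy·A) = 1147/(0.06 × 1.137 × 10^6) = 0.01682 m
Confined: Δh_c = ΔV/(S·A) = 1147/(1.5 × 10^-4 × 1.137 × 10^6) = 6.726 m

Δh_u ≈ 0.0168 m; Δh_c ≈ 6.73 m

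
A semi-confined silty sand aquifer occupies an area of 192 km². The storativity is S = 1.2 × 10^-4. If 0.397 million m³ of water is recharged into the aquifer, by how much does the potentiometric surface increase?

A = 192 km² = 1.92 × 10^8 m²
ΔV = 0.397 million m³ = 3.97 × 10^5 m³
Δh = ΔV / (S × A) = 3.97 × 10^5 m³ / (1.2 × 10^-4 × 1.92 × 10^8 m²) = 17.23 m

Δh ≈ 17.2 m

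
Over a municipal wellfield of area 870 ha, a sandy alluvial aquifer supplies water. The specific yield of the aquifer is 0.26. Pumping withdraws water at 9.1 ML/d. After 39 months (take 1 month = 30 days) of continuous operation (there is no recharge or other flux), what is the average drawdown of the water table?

Δh ≈ 4.71 m

A = 870 ha = 8.7 × 10^6 m²
Q = 9.1 ML/d = 9100 m³/d
t = 39 months = 1170 d
ΔV = Q × t = 9100 m³/d × 1170 d = 1.065 × 10^7 m³
Δh = ΔV / (Sy × A) = 1.065 × 10^7 / (0.26 × 8.7 × 10^6) = 4.707 m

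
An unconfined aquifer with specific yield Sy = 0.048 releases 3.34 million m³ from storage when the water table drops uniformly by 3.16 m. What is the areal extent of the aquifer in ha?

A ≈ 2200 ha

ΔV = 3.34 million m³ = 3.34 × 10^6 m³
A = ΔV / (Sy × Δh) = 3.34 × 10^6 / (0.048 × 3.16) = 2.202 × 10^7 m²
A = 2.202 × 10^7 m² = 2202 ha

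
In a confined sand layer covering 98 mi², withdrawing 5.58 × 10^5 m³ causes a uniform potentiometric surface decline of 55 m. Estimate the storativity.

A = 98 mi² = 2.538 × 10^8 m²
S = ΔV / (A × Δh) = 5.58 × 10^5 m³ / (2.538 × 10^8 m² × 55 m) = 3.997 × 10^-5

S ≈ 4 × 10^-5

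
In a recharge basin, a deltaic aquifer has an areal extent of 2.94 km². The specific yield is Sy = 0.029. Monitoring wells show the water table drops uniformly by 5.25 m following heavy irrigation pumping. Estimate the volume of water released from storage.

A = 2.94 km² = 2.94 × 10^6 m²
ΔV = Sy × A × Δh = 0.029 × 2.94 × 10^6 m² × 5.25 m = 4.476 × 10^5 m³

ΔV ≈ 4.48 × 10^5 m³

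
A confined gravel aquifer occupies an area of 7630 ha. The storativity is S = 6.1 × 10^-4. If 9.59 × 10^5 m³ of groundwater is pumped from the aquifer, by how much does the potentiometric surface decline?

A = 7630 ha = 7.63 × 10^7 m²
Δh = ΔV / (S × A) = 9.59 × 10^5 m³ / (6.1 × 10^-4 × 7.63 × 10^7 m²) = 20.6 m

Δh ≈ 20.6 m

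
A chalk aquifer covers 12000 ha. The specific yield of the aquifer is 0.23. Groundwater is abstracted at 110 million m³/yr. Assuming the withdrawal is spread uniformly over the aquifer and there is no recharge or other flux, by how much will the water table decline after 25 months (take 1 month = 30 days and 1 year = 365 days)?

Δh ≈ 8.19 m

A = 12000 ha = 1.2 × 10^8 m²
Q = 110 million m³/yr = 3.014 × 10^5 m³/d
t = 25 months = 750 d
ΔV = Q × t = 3.014 × 10^5 m³/d × 750 d = 2.26 × 10^8 m³
Δh = ΔV / (Sy × A) = 2.26 × 10^8 / (0.23 × 1.2 × 10^8) = 8.189 m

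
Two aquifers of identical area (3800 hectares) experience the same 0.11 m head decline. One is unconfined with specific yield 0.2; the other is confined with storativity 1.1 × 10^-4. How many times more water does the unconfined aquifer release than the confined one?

A = 3800 hectares = 3.8 × 10^7 m²
Unconfined: ΔV_u = Sy × A × Δh = 0.2 × 3.8 × 10^7 × 0.11 = 8.36 × 10^5 m³
Confined: ΔV_c = S × A × Δh = 1.1 × 10^-4 × 3.8 × 10^7 × 0.11 = 459.8 m³
Ratio = ΔV_u / ΔV_c = Sy / S = 0.2 / 1.1 × 10^-4 = 1818

ΔV_u / ΔV_c ≈ 1820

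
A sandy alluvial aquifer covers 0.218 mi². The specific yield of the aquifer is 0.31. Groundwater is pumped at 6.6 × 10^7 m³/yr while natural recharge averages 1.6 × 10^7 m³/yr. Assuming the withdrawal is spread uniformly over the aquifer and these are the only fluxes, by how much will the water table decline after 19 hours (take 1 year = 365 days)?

Δh ≈ 0.62 m

A = 0.218 mi² = 5.646 × 10^5 m²
Net abstraction = 6.6 × 10^7 − 1.6 × 10^7 = 5 × 10^7 m³/yr
Q_net = 5 × 10^7 m³/yr = 1.37 × 10^5 m³/d
t = 19 hours = 0.7917 d
ΔV = Q × t = 1.37 × 10^5 m³/d × 0.7917 d = 1.084 × 10^5 m³
Δh = ΔV / (Sy × A) = 1.084 × 10^5 / (0.31 × 5.646 × 10^5) = 0.6196 m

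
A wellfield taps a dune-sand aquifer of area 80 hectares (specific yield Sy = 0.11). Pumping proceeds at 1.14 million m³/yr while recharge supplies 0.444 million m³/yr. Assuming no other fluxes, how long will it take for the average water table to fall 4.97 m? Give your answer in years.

t ≈ 0.628 years

A = 80 hectares = 8 × 10^5 m²
ΔV = Sy × A × Δh = 0.11 × 8 × 10^5 × 4.97 = 4.374 × 10^5 m³
Net withdrawal = 1.14 − 0.444 = 0.696 million m³/yr = 1907 m³/d
t = ΔV / Q = 4.374 × 10^5 m³ / 1907 m³/d = 229.4 d
t = 229.4 d ≈ 0.6284 years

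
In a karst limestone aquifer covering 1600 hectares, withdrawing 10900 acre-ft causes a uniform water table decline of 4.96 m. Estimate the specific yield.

A = 1600 hectares = 1.6 × 10^7 m²
ΔV = 10900 acre-ft = 1.344 × 10^7 m³
Sy = ΔV / (A × Δh) = 1.344 × 10^7 m³ / (1.6 × 10^7 m² × 4.96 m) = 0.1694

Sy ≈ 0.17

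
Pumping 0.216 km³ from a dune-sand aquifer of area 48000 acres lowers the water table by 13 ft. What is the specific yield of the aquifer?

Sy ≈ 0.28

A = 48000 acres = 1.942 × 10^8 m²
Δh = 13 ft = 3.962 m
ΔV = 0.216 km³ = 2.16 × 10^8 m³
Sy = ΔV / (A × Δh) = 2.16 × 10^8 m³ / (1.942 × 10^8 m² × 3.962 m) = 0.2806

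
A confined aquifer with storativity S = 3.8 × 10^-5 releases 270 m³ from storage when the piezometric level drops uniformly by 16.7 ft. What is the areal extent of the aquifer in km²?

A ≈ 1.4 km²

Δh = 16.7 ft = 5.09 m
A = ΔV / (S × Δh) = 270 / (3.8 × 10^-5 × 5.09) = 1.396 × 10^6 m²
A = 1.396 × 10^6 m² = 1.396 km²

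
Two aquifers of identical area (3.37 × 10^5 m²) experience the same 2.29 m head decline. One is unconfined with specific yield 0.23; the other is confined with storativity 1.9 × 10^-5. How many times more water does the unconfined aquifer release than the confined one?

Unconfined: ΔV_u = Sy × A × Δh = 0.23 × 3.37 × 10^5 × 2.29 = 1.775 × 10^5 m³
Confined: ΔV_c = S × A × Δh = 1.9 × 10^-5 × 3.37 × 10^5 × 2.29 = 14.66 m³
Ratio = ΔV_u / ΔV_c = Sy / S = 0.23 / 1.9 × 10^-5 = 12110

ΔV_u / ΔV_c ≈ 12100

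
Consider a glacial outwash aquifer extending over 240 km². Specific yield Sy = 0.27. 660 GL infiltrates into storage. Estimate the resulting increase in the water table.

Δh ≈ 10.2 m

A = 240 km² = 2.4 × 10^8 m²
ΔV = 660 GL = 6.6 × 10^8 m³
Δh = ΔV / (Sy × A) = 6.6 × 10^8 m³ / (0.27 × 2.4 × 10^8 m²) = 10.19 m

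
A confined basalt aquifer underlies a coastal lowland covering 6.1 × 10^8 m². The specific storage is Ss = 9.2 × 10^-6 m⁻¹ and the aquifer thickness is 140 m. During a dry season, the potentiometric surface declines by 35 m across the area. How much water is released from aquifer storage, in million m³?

ΔV ≈ 27.5 million m³

S = Ss × b = 9.2 × 10^-6 m⁻¹ × 140 m = 1.288 × 10^-3
ΔV = S × A × Δh = 0.001288 × 6.1 × 10^8 m² × 35 m = 2.75 × 10^7 m³
ΔV = 2.75 × 10^7 m³ = 27.5 million m³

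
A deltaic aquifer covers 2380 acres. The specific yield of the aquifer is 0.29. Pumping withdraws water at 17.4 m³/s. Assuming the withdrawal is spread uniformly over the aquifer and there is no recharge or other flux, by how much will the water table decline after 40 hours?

A = 2380 acres = 9.632 × 10^6 m²
Q = 17.4 m³/s = 1.503 × 10^6 m³/d
t = 40 hours = 1.667 d
ΔV = Q × t = 1.503 × 10^6 m³/d × 1.667 d = 2.506 × 10^6 m³
Δh = ΔV / (Sy × A) = 2.506 × 10^6 / (0.29 × 9.632 × 10^6) = 0.8971 m

Δh ≈ 0.897 m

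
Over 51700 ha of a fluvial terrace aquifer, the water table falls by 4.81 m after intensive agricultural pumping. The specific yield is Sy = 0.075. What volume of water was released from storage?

A = 51700 ha = 5.17 × 10^8 m²
ΔV = Sy × A × Δh = 0.075 × 5.17 × 10^8 m² × 4.81 m = 1.865 × 10^8 m³

ΔV ≈ 1.87 × 10^8 m³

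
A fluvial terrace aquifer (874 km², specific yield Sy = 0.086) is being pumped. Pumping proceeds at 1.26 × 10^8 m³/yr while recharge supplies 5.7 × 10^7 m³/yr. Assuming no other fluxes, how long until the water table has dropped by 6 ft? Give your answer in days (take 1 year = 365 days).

A = 874 km² = 8.74 × 10^8 m²
Δh = 6 ft = 1.829 m
ΔV = Sy × A × Δh = 0.086 × 8.74 × 10^8 × 1.829 = 1.375 × 10^8 m³
Net withdrawal = 1.26 × 10^8 − 5.7 × 10^7 = 6.9 × 10^7 m³/yr = 1.89 × 10^5 m³/d
t = ΔV / Q = 1.375 × 10^8 m³ / 1.89 × 10^5 m³/d = 727.1 d

t ≈ 727 days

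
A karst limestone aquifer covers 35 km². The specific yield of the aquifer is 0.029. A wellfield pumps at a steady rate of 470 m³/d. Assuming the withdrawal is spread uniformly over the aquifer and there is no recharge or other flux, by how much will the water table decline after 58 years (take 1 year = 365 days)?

Δh ≈ 9.8 m

A = 35 km² = 3.5 × 10^7 m²
t = 58 years = 21170 d
ΔV = Q × t = 470 m³/d × 21170 d = 9.95 × 10^6 m³
Δh = ΔV / (Sy × A) = 9.95 × 10^6 / (0.029 × 3.5 × 10^7) = 9.803 m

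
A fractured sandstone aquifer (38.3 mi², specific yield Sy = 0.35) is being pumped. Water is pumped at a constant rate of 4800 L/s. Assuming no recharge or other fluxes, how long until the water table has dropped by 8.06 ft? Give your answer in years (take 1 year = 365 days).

t ≈ 0.563 years

A = 38.3 mi² = 9.92 × 10^7 m²
Δh = 8.06 ft = 2.457 m
ΔV = Sy × A × Δh = 0.35 × 9.92 × 10^7 × 2.457 = 8.529 × 10^7 m³
Q = 4800 L/s = 4.147 × 10^5 m³/d
t = ΔV / Q = 8.529 × 10^7 m³ / 4.147 × 10^5 m³/d = 205.7 d
t = 205.7 d ≈ 0.5635 years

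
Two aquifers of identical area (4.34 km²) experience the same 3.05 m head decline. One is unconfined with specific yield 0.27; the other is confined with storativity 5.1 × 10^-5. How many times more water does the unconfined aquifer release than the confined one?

A = 4.34 km² = 4.34 × 10^6 m²
Unconfined: ΔV_u = Sy × A × Δh = 0.27 × 4.34 × 10^6 × 3.05 = 3.574 × 10^6 m³
Confined: ΔV_c = S × A × Δh = 5.1 × 10^-5 × 4.34 × 10^6 × 3.05 = 675.1 m³
Ratio = ΔV_u / ΔV_c = Sy / S = 0.27 / 5.1 × 10^-5 = 5294

ΔV_u / ΔV_c ≈ 5290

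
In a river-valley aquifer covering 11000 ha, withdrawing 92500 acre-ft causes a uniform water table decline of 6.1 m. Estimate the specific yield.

Sy ≈ 0.17

A = 11000 ha = 1.1 × 10^8 m²
ΔV = 92500 acre-ft = 1.141 × 10^8 m³
Sy = ΔV / (A × Δh) = 1.141 × 10^8 m³ / (1.1 × 10^8 m² × 6.1 m) = 0.17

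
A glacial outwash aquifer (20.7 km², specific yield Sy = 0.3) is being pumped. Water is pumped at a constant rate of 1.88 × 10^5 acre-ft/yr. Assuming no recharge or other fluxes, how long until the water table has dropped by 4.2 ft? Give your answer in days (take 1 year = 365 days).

t ≈ 12.5 days

A = 20.7 km² = 2.07 × 10^7 m²
Δh = 4.2 ft = 1.28 m
ΔV = Sy × A × Δh = 0.3 × 2.07 × 10^7 × 1.28 = 7.95 × 10^6 m³
Q = 1.88 × 10^5 acre-ft/yr = 6.353 × 10^5 m³/d
t = ΔV / Q = 7.95 × 10^6 m³ / 6.353 × 10^5 m³/d = 12.51 d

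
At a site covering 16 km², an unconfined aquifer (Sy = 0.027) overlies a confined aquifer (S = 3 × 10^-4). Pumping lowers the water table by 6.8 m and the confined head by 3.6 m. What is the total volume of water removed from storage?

A = 16 km² = 1.6 × 10^7 m²
Unconfined: ΔV_u = Sy × A × Δh_u = 0.027 × 1.6 × 10^7 × 6.8 = 2.938 × 10^6 m³
Confined: ΔV_c = S × A × Δh_c = 3 × 10^-4 × 1.6 × 10^7 × 3.6 = 17280 m³
Total ΔV = 2.938 × 10^6 + 17280 = 2.955 × 10^6 m³

ΔV ≈ 2.95 × 10^6 m³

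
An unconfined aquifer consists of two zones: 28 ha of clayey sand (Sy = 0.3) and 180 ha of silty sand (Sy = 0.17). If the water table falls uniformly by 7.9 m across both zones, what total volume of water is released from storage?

ΔV ≈ 3.08 × 10^6 m³

A₁ = 28 ha = 2.8 × 10^5 m²; A₂ = 180 ha = 1.8 × 10^6 m²
ΔV₁ = 0.3 × 2.8 × 10^5 × 7.9 = 6.636 × 10^5 m³
ΔV₂ = 0.17 × 1.8 × 10^6 × 7.9 = 2.417 × 10^6 m³
ΔV = ΔV₁ + ΔV₂ = 3.081 × 10^6 m³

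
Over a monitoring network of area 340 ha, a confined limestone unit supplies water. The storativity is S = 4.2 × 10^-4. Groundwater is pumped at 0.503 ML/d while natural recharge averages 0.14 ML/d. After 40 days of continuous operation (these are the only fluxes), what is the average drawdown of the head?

Δh ≈ 10.2 m

A = 340 ha = 3.4 × 10^6 m²
Net abstraction = 0.503 − 0.14 = 0.363 ML/d
Q_net = 0.363 ML/d = 363 m³/d
ΔV = Q × t = 363 m³/d × 40 d = 14520 m³
Δh = ΔV / (S × A) = 14520 / (4.2 × 10^-4 × 3.4 × 10^6) = 10.17 m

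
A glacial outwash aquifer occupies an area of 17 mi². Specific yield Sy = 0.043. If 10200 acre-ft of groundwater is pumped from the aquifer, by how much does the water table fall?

A = 17 mi² = 4.403 × 10^7 m²
ΔV = 10200 acre-ft = 1.258 × 10^7 m³
Δh = ΔV / (Sy × A) = 1.258 × 10^7 m³ / (0.043 × 4.403 × 10^7 m²) = 6.645 m

Δh ≈ 6.65 m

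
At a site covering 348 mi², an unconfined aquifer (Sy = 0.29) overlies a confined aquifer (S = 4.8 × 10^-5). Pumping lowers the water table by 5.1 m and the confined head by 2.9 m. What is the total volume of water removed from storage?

ΔV ≈ 1.33 × 10^9 m³

A = 348 mi² = 9.013 × 10^8 m²
Unconfined: ΔV_u = Sy × A × Δh_u = 0.29 × 9.013 × 10^8 × 5.1 = 1.333 × 10^9 m³
Confined: ΔV_c = S × A × Δh_c = 4.8 × 10^-5 × 9.013 × 10^8 × 2.9 = 1.255 × 10^5 m³
Total ΔV = 1.333 × 10^9 + 1.255 × 10^5 = 1.333 × 10^9 m³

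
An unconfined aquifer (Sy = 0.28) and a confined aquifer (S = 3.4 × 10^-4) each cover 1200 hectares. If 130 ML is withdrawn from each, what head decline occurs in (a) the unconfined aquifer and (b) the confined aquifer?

A = 1200 hectares = 1.2 × 10^7 m²
ΔV = 130 ML = 1.3 × 10^5 m³
Unconfined: Δh_u = ΔV/(Sy·A) = 1.3 × 10^5/(0.28 × 1.2 × 10^7) = 0.03869 m
Confined: Δh_c = ΔV/(S·A) = 1.3 × 10^5/(3.4 × 10^-4 × 1.2 × 10^7) = 31.86 m

Δh_u ≈ 0.0387 m; Δh_c ≈ 31.9 m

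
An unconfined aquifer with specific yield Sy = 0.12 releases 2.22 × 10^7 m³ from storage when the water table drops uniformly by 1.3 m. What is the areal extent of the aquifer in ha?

A ≈ 14200 ha

A = ΔV / (Sy × Δh) = 2.22 × 10^7 / (0.12 × 1.3) = 1.423 × 10^8 m²
A = 1.423 × 10^8 m² = 14230 ha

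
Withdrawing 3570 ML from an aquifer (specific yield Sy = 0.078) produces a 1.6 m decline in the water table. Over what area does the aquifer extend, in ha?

ΔV = 3570 ML = 3.57 × 10^6 m³
A = ΔV / (Sy × Δh) = 3.57 × 10^6 / (0.078 × 1.6) = 2.861 × 10^7 m²
A = 2.861 × 10^7 m² = 2861 ha

A ≈ 2860 ha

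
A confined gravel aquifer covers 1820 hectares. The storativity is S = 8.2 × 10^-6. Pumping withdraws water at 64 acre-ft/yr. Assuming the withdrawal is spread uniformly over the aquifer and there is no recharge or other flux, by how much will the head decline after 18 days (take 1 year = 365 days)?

Δh ≈ 26.1 m

A = 1820 hectares = 1.82 × 10^7 m²
Q = 64 acre-ft/yr = 216.3 m³/d
ΔV = Q × t = 216.3 m³/d × 18 d = 3893 m³
Δh = ΔV / (S × A) = 3893 / (8.2 × 10^-6 × 1.82 × 10^7) = 26.09 m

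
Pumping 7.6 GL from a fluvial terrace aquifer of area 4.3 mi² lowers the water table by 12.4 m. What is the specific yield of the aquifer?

A = 4.3 mi² = 1.114 × 10^7 m²
ΔV = 7.6 GL = 7.6 × 10^6 m³
Sy = ΔV / (A × Δh) = 7.6 × 10^6 m³ / (1.114 × 10^7 m² × 12.4 m) = 0.05503

Sy ≈ 0.055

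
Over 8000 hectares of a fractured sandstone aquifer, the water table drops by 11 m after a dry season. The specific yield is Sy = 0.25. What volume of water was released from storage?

ΔV ≈ 2.2 × 10^8 m³

A = 8000 hectares = 8 × 10^7 m²
ΔV = Sy × A × Δh = 0.25 × 8 × 10^7 m² × 11 m = 2.2 × 10^8 m³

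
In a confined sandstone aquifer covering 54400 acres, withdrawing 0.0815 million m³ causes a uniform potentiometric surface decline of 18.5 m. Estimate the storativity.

A = 54400 acres = 2.201 × 10^8 m²
ΔV = 0.0815 million m³ = 81500 m³
S = ΔV / (A × Δh) = 81500 m³ / (2.201 × 10^8 m² × 18.5 m) = 2.001 × 10^-5

S ≈ 2 × 10^-5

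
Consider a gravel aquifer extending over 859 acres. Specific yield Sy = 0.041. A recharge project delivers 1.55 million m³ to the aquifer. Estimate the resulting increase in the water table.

A = 859 acres = 3.476 × 10^6 m²
ΔV = 1.55 million m³ = 1.55 × 10^6 m³
Δh = ΔV / (Sy × A) = 1.55 × 10^6 m³ / (0.041 × 3.476 × 10^6 m²) = 10.88 m

Δh ≈ 10.9 m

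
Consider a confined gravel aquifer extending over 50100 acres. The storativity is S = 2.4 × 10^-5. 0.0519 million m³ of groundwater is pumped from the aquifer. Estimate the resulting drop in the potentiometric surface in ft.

Δh ≈ 35 ft

A = 50100 acres = 2.027 × 10^8 m²
ΔV = 0.0519 million m³ = 51900 m³
Δh = ΔV / (S × A) = 51900 m³ / (2.4 × 10^-5 × 2.027 × 10^8 m²) = 10.67 m
Δh = 10.67 m = 34.99 ft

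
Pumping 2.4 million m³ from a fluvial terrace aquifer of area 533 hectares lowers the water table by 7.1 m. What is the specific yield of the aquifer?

A = 533 hectares = 5.33 × 10^6 m²
ΔV = 2.4 million m³ = 2.4 × 10^6 m³
Sy = ΔV / (A × Δh) = 2.4 × 10^6 m³ / (5.33 × 10^6 m² × 7.1 m) = 0.06342

Sy ≈ 0.063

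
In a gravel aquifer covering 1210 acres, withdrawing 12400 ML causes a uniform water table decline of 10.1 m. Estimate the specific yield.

A = 1210 acres = 4.897 × 10^6 m²
ΔV = 12400 ML = 1.24 × 10^7 m³
Sy = ΔV / (A × Δh) = 1.24 × 10^7 m³ / (4.897 × 10^6 m² × 10.1 m) = 0.2507

Sy ≈ 0.25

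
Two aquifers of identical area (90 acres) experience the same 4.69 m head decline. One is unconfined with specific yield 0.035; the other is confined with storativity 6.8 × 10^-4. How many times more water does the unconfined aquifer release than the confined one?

ΔV_u / ΔV_c ≈ 51.5

A = 90 acres = 3.642 × 10^5 m²
Unconfined: ΔV_u = Sy × A × Δh = 0.035 × 3.642 × 10^5 × 4.69 = 59790 m³
Confined: ΔV_c = S × A × Δh = 6.8 × 10^-4 × 3.642 × 10^5 × 4.69 = 1162 m³
Ratio = ΔV_u / ΔV_c = Sy / S = 0.035 / 6.8 × 10^-4 = 51.47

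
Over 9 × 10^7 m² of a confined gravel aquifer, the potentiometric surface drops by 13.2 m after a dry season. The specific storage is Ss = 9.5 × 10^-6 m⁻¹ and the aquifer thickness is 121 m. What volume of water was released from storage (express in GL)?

ΔV ≈ 1.37 GL

S = Ss × b = 9.5 × 10^-6 m⁻¹ × 121 m = 1.15 × 10^-3
ΔV = S × A × Δh = 0.00115 × 9 × 10^7 m² × 13.2 m = 1.366 × 10^6 m³
ΔV = 1.366 × 10^6 m³ = 1.366 GL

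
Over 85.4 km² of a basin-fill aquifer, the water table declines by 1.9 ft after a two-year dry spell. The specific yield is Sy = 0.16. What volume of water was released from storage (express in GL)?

A = 85.4 km² = 8.54 × 10^7 m²
Δh = 1.9 ft = 0.5791 m
ΔV = Sy × A × Δh = 0.16 × 8.54 × 10^7 m² × 0.5791 m = 7.913 × 10^6 m³
ΔV = 7.913 × 10^6 m³ = 7.913 GL

ΔV ≈ 7.91 GL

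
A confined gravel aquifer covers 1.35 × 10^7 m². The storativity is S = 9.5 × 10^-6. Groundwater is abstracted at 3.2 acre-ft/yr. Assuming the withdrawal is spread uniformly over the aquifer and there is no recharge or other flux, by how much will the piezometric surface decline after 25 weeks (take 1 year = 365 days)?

Q = 3.2 acre-ft/yr = 10.81 m³/d
t = 25 weeks = 175 d
ΔV = Q × t = 10.81 m³/d × 175 d = 1892 m³
Δh = ΔV / (S × A) = 1892 / (9.5 × 10^-6 × 1.35 × 10^7) = 14.76 m

Δh ≈ 14.8 m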